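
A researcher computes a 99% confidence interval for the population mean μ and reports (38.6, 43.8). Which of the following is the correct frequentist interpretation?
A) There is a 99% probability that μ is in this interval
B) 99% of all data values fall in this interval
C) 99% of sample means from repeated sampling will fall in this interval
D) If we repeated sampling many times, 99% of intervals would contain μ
D

A) Wrong — μ is fixed; the randomness lives in the interval, not in μ.
B) Wrong — a CI is about the parameter μ, not individual data values.
C) Wrong — coverage applies to intervals containing μ, not to future x̄ values.
D) Correct — this is the frequentist long-run coverage interpretation.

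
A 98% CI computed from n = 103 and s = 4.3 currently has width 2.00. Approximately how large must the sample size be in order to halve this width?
n ≈ 412

CI width ∝ 1/√n
To reduce width by factor 2, need √n to grow by 2 → need 2² = 4 times as many samples.

Current: n = 103, width = 2.00
New: n = 412, width ≈ 0.99

Width reduced by factor of 2.00/0.99 = 2.02.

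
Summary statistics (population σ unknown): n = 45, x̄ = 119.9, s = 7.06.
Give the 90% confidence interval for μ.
(118.13, 121.67)

t-interval (σ unknown):
df = n - 1 = 44
t* = 1.680 for 90% confidence

Margin of error = t* · s/√n = 1.680 · 7.06/√45 = 1.77

CI: (118.13, 121.67)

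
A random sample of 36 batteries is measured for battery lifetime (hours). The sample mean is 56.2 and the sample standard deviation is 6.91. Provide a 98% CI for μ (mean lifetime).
(53.39, 59.01)

t-interval (σ unknown):
df = n - 1 = 35
t* = 2.438 for 98% confidence

Margin of error = t* · s/√n = 2.438 · 6.91/√36 = 2.81

CI: (53.39, 59.01)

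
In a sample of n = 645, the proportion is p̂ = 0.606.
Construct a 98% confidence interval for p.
(0.561, 0.651)

Proportion CI:
SE = √(p̂(1-p̂)/n) = √(0.606 · 0.394 / 645) = 0.01924

z* = 2.326
Margin = z* · SE = 2.326 · 0.01924 = 0.0448

CI: 0.606 ± 0.0448 = (0.561, 0.651)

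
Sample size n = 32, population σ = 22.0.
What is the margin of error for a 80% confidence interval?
Margin of error = 4.99

Margin of error = z* · σ/√n
= 1.282 · 22.0/√32
= 1.282 · 22.0/5.6569
= 4.99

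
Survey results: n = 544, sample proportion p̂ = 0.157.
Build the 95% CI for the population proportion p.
(0.126, 0.188)

Proportion CI:
SE = √(p̂(1-p̂)/n) = √(0.157 · 0.843 / 544) = 0.01560

z* = 1.960
Margin = z* · SE = 1.960 · 0.01560 = 0.0306

CI: 0.157 ± 0.0306 = (0.126, 0.188)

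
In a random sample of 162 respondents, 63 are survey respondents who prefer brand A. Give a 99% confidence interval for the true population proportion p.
(0.290, 0.488)

Proportion CI:
p̂ = 63/162 = 0.38889
SE = √(p̂(1-p̂)/n) = √(0.38889 · 0.61111 / 162) = 0.03830

z* = 2.576
Margin = z* · SE = 2.576 · 0.03830 = 0.0987

CI: 0.38889 ± 0.0987 = (0.290, 0.488)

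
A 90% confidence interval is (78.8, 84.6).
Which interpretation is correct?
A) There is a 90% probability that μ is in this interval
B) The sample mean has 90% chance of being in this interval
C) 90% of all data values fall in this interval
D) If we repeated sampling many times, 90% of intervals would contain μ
D

A) Wrong — μ is fixed; the randomness lives in the interval, not in μ.
B) Wrong — x̄ is observed and sits in the interval by construction.
C) Wrong — a CI is about the parameter μ, not individual data values.
D) Correct — this is the frequentist long-run coverage interpretation.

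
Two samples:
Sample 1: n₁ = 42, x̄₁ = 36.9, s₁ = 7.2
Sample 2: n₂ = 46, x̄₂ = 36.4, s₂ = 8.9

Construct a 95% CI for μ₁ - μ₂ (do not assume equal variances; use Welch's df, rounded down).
(-2.92, 3.92)

Difference: x̄₁ - x̄₂ = 0.50
SE = √(s₁²/n₁ + s₂²/n₂) = √(7.2²/42 + 8.9²/46) = 1.7194
df = 84.81 → 84 (Welch–Satterthwaite, rounded down)
t* = 1.989

CI: 0.50 ± 1.989 · 1.7194 = 0.50 ± 3.42 = (-2.92, 3.92)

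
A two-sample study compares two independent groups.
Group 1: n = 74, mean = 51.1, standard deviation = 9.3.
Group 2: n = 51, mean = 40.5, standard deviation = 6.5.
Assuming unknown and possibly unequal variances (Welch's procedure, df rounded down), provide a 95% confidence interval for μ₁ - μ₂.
(7.80, 13.40)

Difference: x̄₁ - x̄₂ = 10.60
SE = √(s₁²/n₁ + s₂²/n₂) = √(9.3²/74 + 6.5²/51) = 1.4132
df = 122.96 → 122 (Welch–Satterthwaite, rounded down)
t* = 1.980

CI: 10.60 ± 1.980 · 1.4132 = 10.60 ± 2.80 = (7.80, 13.40)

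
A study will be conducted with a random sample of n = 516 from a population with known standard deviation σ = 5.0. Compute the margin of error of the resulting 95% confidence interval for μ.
Margin of error = 0.43

Margin of error = z* · σ/√n
= 1.960 · 5.0/√516
= 1.960 · 5.0/22.7156
= 0.43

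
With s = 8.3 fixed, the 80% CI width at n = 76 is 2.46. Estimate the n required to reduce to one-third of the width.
n ≈ 684

CI width ∝ 1/√n
To reduce width by factor 3, need √n to grow by 3 → need 3² = 9 times as many samples.

Current: n = 76, width = 2.46
New: n = 684, width ≈ 0.81

Width reduced by factor of 2.46/0.81 = 3.04.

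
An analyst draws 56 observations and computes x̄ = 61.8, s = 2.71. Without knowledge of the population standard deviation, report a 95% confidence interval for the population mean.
(61.07, 62.53)

t-interval (σ unknown):
df = n - 1 = 55
t* = 2.004 for 95% confidence

Margin of error = t* · s/√n = 2.004 · 2.71/√56 = 0.73

CI: (61.07, 62.53)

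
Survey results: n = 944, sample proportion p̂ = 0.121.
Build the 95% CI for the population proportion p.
(0.100, 0.142)

Proportion CI:
SE = √(p̂(1-p̂)/n) = √(0.121 · 0.879 / 944) = 0.01061

z* = 1.960
Margin = z* · SE = 1.960 · 0.01061 = 0.0208

CI: 0.121 ± 0.0208 = (0.100, 0.142)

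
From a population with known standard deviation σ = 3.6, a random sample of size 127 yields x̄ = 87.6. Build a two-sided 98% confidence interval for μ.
(86.86, 88.34)

z-interval (σ known):
z* = 2.326 for 98% confidence

Margin of error = z* · σ/√n = 2.326 · 3.6/√127 = 0.74

CI: (87.6 - 0.74, 87.6 + 0.74) = (86.86, 88.34)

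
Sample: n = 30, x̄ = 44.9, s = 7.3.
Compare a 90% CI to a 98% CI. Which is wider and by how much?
98% CI is wider by 2.03

df = 29
90% CI: t* = 1.699, (42.64, 47.16), width = 2 · t* · s/√n = 4.53
98% CI: t* = 2.462, (41.62, 48.18), width = 2 · t* · s/√n = 6.56

The 98% CI is wider by 6.56 - 4.53 = 2.03.
Higher confidence requires a wider interval.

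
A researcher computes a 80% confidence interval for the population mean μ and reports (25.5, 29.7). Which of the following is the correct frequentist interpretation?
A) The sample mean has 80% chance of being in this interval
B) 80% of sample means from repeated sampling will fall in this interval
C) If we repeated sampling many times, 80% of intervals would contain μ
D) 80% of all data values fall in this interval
C

A) Wrong — x̄ is observed and sits in the interval by construction.
B) Wrong — coverage applies to intervals containing μ, not to future x̄ values.
C) Correct — this is the frequentist long-run coverage interpretation.
D) Wrong — a CI is about the parameter μ, not individual data values.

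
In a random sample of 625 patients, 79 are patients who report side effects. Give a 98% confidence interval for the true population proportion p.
(0.095, 0.157)

Proportion CI:
p̂ = 79/625 = 0.12640
SE = √(p̂(1-p̂)/n) = √(0.12640 · 0.87360 / 625) = 0.01329

z* = 2.326
Margin = z* · SE = 2.326 · 0.01329 = 0.0309

CI: 0.12640 ± 0.0309 = (0.095, 0.157)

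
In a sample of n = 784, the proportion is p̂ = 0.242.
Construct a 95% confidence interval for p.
(0.212, 0.272)

Proportion CI:
SE = √(p̂(1-p̂)/n) = √(0.242 · 0.758 / 784) = 0.01530

z* = 1.960
Margin = z* · SE = 1.960 · 0.01530 = 0.0300

CI: 0.242 ± 0.0300 = (0.212, 0.272)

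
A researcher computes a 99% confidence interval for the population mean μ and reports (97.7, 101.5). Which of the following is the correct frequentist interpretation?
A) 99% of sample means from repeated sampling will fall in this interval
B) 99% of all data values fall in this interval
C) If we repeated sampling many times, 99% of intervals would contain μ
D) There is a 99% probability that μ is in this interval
C

A) Wrong — coverage applies to intervals containing μ, not to future x̄ values.
B) Wrong — a CI is about the parameter μ, not individual data values.
C) Correct — this is the frequentist long-run coverage interpretation.
D) Wrong — μ is fixed; the randomness lives in the interval, not in μ.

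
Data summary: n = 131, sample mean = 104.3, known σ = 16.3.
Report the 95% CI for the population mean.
(101.51, 107.09)

z-interval (σ known):
z* = 1.960 for 95% confidence

Margin of error = z* · σ/√n = 1.960 · 16.3/√131 = 2.79

CI: (104.3 - 2.79, 104.3 + 2.79) = (101.51, 107.09)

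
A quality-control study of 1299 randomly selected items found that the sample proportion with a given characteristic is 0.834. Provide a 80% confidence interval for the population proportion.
(0.821, 0.847)

Proportion CI:
SE = √(p̂(1-p̂)/n) = √(0.834 · 0.166 / 1299) = 0.01032

z* = 1.282
Margin = z* · SE = 1.282 · 0.01032 = 0.0132

CI: 0.834 ± 0.0132 = (0.821, 0.847)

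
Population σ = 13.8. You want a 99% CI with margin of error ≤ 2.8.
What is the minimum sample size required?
n ≥ 162

For margin E ≤ 2.8:
n ≥ (z* · σ / E)²
n ≥ (2.576 · 13.8 / 2.8)²
n ≥ 161.19

Minimum n = 162 (rounding up)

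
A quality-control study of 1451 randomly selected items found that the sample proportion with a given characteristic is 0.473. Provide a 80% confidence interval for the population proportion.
(0.456, 0.490)

Proportion CI:
SE = √(p̂(1-p̂)/n) = √(0.473 · 0.527 / 1451) = 0.01311

z* = 1.282
Margin = z* · SE = 1.282 · 0.01311 = 0.0168

CI: 0.473 ± 0.0168 = (0.456, 0.490)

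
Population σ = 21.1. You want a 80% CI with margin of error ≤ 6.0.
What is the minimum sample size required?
n ≥ 21

For margin E ≤ 6.0:
n ≥ (z* · σ / E)²
n ≥ (1.282 · 21.1 / 6.0)²
n ≥ 20.33

Minimum n = 21 (rounding up)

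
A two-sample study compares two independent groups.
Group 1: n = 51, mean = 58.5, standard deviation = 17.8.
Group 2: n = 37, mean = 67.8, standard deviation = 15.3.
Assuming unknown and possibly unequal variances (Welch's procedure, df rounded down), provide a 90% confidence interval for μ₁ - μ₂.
(-15.19, -3.41)

Difference: x̄₁ - x̄₂ = -9.30
SE = √(s₁²/n₁ + s₂²/n₂) = √(17.8²/51 + 15.3²/37) = 3.5411
df = 83.47 → 83 (Welch–Satterthwaite, rounded down)
t* = 1.663

CI: -9.30 ± 1.663 · 3.5411 = -9.30 ± 5.89 = (-15.19, -3.41)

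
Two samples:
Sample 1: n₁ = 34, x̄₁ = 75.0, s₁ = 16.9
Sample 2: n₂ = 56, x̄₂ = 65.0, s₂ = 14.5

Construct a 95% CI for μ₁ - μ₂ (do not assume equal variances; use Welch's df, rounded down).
(3.03, 16.97)

Difference: x̄₁ - x̄₂ = 10.00
SE = √(s₁²/n₁ + s₂²/n₂) = √(16.9²/34 + 14.5²/56) = 3.4864
df = 61.70 → 61 (Welch–Satterthwaite, rounded down)
t* = 2.000

CI: 10.00 ± 2.000 · 3.4864 = 10.00 ± 6.97 = (3.03, 16.97)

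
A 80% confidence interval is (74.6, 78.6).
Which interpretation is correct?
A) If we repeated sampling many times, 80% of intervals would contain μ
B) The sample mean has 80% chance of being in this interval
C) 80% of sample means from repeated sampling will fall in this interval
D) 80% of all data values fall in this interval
A

A) Correct — this is the frequentist long-run coverage interpretation.
B) Wrong — x̄ is observed and sits in the interval by construction.
C) Wrong — coverage applies to intervals containing μ, not to future x̄ values.
D) Wrong — a CI is about the parameter μ, not individual data values.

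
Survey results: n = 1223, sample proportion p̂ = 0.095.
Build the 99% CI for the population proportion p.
(0.073, 0.117)

Proportion CI:
SE = √(p̂(1-p̂)/n) = √(0.095 · 0.905 / 1223) = 0.00838

z* = 2.576
Margin = z* · SE = 2.576 · 0.00838 = 0.0216

CI: 0.095 ± 0.0216 = (0.073, 0.117)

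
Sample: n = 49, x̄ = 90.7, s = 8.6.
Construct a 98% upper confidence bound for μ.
μ ≤ 93.29

Upper bound (one-sided):
t* = 2.111 (one-sided for 98%)
Upper bound = x̄ + t* · s/√n = 90.7 + 2.111 · 8.6/√49 = 93.29

We are 98% confident that μ ≤ 93.29.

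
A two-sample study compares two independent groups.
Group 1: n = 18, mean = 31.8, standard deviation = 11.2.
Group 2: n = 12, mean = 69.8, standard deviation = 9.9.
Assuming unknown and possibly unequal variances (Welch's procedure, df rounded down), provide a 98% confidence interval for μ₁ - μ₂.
(-47.67, -28.33)

Difference: x̄₁ - x̄₂ = -38.00
SE = √(s₁²/n₁ + s₂²/n₂) = √(11.2²/18 + 9.9²/12) = 3.8906
df = 25.68 → 25 (Welch–Satterthwaite, rounded down)
t* = 2.485

CI: -38.00 ± 2.485 · 3.8906 = -38.00 ± 9.67 = (-47.67, -28.33)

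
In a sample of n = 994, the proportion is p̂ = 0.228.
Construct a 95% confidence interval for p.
(0.202, 0.254)

Proportion CI:
SE = √(p̂(1-p̂)/n) = √(0.228 · 0.772 / 994) = 0.01331

z* = 1.960
Margin = z* · SE = 1.960 · 0.01331 = 0.0261

CI: 0.228 ± 0.0261 = (0.202, 0.254)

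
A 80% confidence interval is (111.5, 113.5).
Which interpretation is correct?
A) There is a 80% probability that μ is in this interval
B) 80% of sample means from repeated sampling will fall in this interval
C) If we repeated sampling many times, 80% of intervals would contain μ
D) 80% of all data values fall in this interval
C

A) Wrong — μ is fixed; the randomness lives in the interval, not in μ.
B) Wrong — coverage applies to intervals containing μ, not to future x̄ values.
C) Correct — this is the frequentist long-run coverage interpretation.
D) Wrong — a CI is about the parameter μ, not individual data values.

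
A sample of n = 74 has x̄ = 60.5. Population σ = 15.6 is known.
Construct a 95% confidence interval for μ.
(56.95, 64.05)

z-interval (σ known):
z* = 1.960 for 95% confidence

Margin of error = z* · σ/√n = 1.960 · 15.6/√74 = 3.55

CI: (60.5 - 3.55, 60.5 + 3.55) = (56.95, 64.05)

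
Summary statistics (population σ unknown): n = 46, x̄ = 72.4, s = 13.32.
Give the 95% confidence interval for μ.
(68.44, 76.36)

t-interval (σ unknown):
df = n - 1 = 45
t* = 2.014 for 95% confidence

Margin of error = t* · s/√n = 2.014 · 13.32/√46 = 3.96

CI: (68.44, 76.36)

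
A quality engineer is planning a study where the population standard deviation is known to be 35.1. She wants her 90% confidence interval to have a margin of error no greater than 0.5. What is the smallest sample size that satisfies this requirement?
n ≥ 13336

For margin E ≤ 0.5:
n ≥ (z* · σ / E)²
n ≥ (1.645 · 35.1 / 0.5)²
n ≥ 13335.40

Minimum n = 13336 (rounding up)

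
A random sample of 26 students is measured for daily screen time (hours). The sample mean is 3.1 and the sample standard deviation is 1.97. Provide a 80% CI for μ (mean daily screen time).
(2.59, 3.61)

t-interval (σ unknown):
df = n - 1 = 25
t* = 1.316 for 80% confidence

Margin of error = t* · s/√n = 1.316 · 1.97/√26 = 0.51

CI: (2.59, 3.61)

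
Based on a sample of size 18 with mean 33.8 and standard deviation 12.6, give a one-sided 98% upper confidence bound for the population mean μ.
μ ≤ 40.40

Upper bound (one-sided):
t* = 2.224 (one-sided for 98%)
Upper bound = x̄ + t* · s/√n = 33.8 + 2.224 · 12.6/√18 = 40.40

We are 98% confident that μ ≤ 40.40.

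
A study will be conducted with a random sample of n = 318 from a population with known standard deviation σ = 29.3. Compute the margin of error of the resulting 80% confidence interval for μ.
Margin of error = 2.11

Margin of error = z* · σ/√n
= 1.282 · 29.3/√318
= 1.282 · 29.3/17.8326
= 2.11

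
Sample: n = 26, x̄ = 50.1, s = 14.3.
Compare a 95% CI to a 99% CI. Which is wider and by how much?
99% CI is wider by 4.08

df = 25
95% CI: t* = 2.060, (44.32, 55.88), width = 2 · t* · s/√n = 11.55
99% CI: t* = 2.787, (42.28, 57.92), width = 2 · t* · s/√n = 15.63

The 99% CI is wider by 15.63 - 11.55 = 4.08.
Higher confidence requires a wider interval.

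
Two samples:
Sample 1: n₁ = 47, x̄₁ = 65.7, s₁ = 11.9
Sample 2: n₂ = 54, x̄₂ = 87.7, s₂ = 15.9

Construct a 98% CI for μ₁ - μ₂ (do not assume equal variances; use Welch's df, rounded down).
(-28.56, -15.44)

Difference: x̄₁ - x̄₂ = -22.00
SE = √(s₁²/n₁ + s₂²/n₂) = √(11.9²/47 + 15.9²/54) = 2.7739
df = 96.92 → 96 (Welch–Satterthwaite, rounded down)
t* = 2.366

CI: -22.00 ± 2.366 · 2.7739 = -22.00 ± 6.56 = (-28.56, -15.44)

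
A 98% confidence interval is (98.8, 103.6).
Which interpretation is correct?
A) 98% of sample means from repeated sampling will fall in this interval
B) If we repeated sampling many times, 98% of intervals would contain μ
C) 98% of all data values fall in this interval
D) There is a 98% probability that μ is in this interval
B

A) Wrong — coverage applies to intervals containing μ, not to future x̄ values.
B) Correct — this is the frequentist long-run coverage interpretation.
C) Wrong — a CI is about the parameter μ, not individual data values.
D) Wrong — μ is fixed; the randomness lives in the interval, not in μ.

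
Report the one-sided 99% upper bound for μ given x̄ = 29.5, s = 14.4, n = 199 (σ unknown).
μ ≤ 31.89

Upper bound (one-sided):
t* = 2.345 (one-sided for 99%)
Upper bound = x̄ + t* · s/√n = 29.5 + 2.345 · 14.4/√199 = 31.89

We are 99% confident that μ ≤ 31.89.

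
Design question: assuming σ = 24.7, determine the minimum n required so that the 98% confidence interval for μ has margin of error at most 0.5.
n ≥ 13204

For margin E ≤ 0.5:
n ≥ (z* · σ / E)²
n ≥ (2.326 · 24.7 / 0.5)²
n ≥ 13203.02

Minimum n = 13204 (rounding up)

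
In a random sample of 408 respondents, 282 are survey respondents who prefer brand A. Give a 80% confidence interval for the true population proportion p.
(0.662, 0.720)

Proportion CI:
p̂ = 282/408 = 0.69118
SE = √(p̂(1-p̂)/n) = √(0.69118 · 0.30882 / 408) = 0.02287

z* = 1.282
Margin = z* · SE = 1.282 · 0.02287 = 0.0293

CI: 0.69118 ± 0.0293 = (0.662, 0.720)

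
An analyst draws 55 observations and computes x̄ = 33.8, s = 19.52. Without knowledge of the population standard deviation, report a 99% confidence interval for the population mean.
(26.77, 40.83)

t-interval (σ unknown):
df = n - 1 = 54
t* = 2.670 for 99% confidence

Margin of error = t* · s/√n = 2.670 · 19.52/√55 = 7.03

CI: (26.77, 40.83)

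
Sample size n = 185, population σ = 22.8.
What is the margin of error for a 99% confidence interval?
Margin of error = 4.32

Margin of error = z* · σ/√n
= 2.576 · 22.8/√185
= 2.576 · 22.8/13.6015
= 4.32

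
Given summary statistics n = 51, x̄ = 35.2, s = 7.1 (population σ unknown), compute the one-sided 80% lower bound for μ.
μ ≥ 34.36

Lower bound (one-sided):
t* = 0.849 (one-sided for 80%)
Lower bound = x̄ - t* · s/√n = 35.2 - 0.849 · 7.1/√51 = 34.36

We are 80% confident that μ ≥ 34.36.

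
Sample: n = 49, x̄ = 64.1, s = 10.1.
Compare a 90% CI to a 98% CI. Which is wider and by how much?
98% CI is wider by 2.11

df = 48
90% CI: t* = 1.677, (61.68, 66.52), width = 2 · t* · s/√n = 4.84
98% CI: t* = 2.407, (60.63, 67.57), width = 2 · t* · s/√n = 6.95

The 98% CI is wider by 6.95 - 4.84 = 2.11.
Higher confidence requires a wider interval.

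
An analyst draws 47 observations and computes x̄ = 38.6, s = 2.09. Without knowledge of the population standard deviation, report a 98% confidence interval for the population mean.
(37.87, 39.33)

t-interval (σ unknown):
df = n - 1 = 46
t* = 2.410 for 98% confidence

Margin of error = t* · s/√n = 2.410 · 2.09/√47 = 0.73

CI: (37.87, 39.33)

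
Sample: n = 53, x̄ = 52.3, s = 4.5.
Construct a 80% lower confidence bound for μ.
μ ≥ 51.78

Lower bound (one-sided):
t* = 0.849 (one-sided for 80%)
Lower bound = x̄ - t* · s/√n = 52.3 - 0.849 · 4.5/√53 = 51.78

We are 80% confident that μ ≥ 51.78.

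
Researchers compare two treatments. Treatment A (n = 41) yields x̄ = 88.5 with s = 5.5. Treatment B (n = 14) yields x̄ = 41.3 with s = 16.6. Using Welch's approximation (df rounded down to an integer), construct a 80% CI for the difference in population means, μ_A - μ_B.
(41.10, 53.30)

Difference: x̄₁ - x̄₂ = 47.20
SE = √(s₁²/n₁ + s₂²/n₂) = √(5.5²/41 + 16.6²/14) = 4.5189
df = 13.99 → 13 (Welch–Satterthwaite, rounded down)
t* = 1.350

CI: 47.20 ± 1.350 · 4.5189 = 47.20 ± 6.10 = (41.10, 53.30)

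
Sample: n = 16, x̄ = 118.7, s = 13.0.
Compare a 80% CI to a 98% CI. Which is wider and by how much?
98% CI is wider by 8.19

df = 15
80% CI: t* = 1.341, (114.34, 123.06), width = 2 · t* · s/√n = 8.72
98% CI: t* = 2.602, (110.24, 127.16), width = 2 · t* · s/√n = 16.91

The 98% CI is wider by 16.91 - 8.72 = 8.19.
Higher confidence requires a wider interval.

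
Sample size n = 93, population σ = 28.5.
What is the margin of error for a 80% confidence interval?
Margin of error = 3.79

Margin of error = z* · σ/√n
= 1.282 · 28.5/√93
= 1.282 · 28.5/9.6437
= 3.79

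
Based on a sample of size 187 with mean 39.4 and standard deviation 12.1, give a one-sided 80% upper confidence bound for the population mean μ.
μ ≤ 40.15

Upper bound (one-sided):
t* = 0.844 (one-sided for 80%)
Upper bound = x̄ + t* · s/√n = 39.4 + 0.844 · 12.1/√187 = 40.15

We are 80% confident that μ ≤ 40.15.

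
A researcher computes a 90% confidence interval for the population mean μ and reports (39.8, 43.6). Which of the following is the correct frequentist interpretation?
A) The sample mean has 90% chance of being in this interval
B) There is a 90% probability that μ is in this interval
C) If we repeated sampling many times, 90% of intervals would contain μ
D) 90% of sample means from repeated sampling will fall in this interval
C

A) Wrong — x̄ is observed and sits in the interval by construction.
B) Wrong — μ is fixed; the randomness lives in the interval, not in μ.
C) Correct — this is the frequentist long-run coverage interpretation.
D) Wrong — coverage applies to intervals containing μ, not to future x̄ values.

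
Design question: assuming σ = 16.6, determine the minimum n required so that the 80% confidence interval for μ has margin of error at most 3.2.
n ≥ 45

For margin E ≤ 3.2:
n ≥ (z* · σ / E)²
n ≥ (1.282 · 16.6 / 3.2)²
n ≥ 44.23

Minimum n = 45 (rounding up)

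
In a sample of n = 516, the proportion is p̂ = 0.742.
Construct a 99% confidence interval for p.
(0.692, 0.792)

Proportion CI:
SE = √(p̂(1-p̂)/n) = √(0.742 · 0.258 / 516) = 0.01926

z* = 2.576
Margin = z* · SE = 2.576 · 0.01926 = 0.0496

CI: 0.742 ± 0.0496 = (0.692, 0.792)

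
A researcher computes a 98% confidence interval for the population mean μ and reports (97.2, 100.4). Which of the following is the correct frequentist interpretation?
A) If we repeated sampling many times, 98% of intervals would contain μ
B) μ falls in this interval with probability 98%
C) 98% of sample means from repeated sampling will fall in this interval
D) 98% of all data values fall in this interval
A

A) Correct — this is the frequentist long-run coverage interpretation.
B) Wrong — μ is fixed; the randomness lives in the interval, not in μ.
C) Wrong — coverage applies to intervals containing μ, not to future x̄ values.
D) Wrong — a CI is about the parameter μ, not individual data values.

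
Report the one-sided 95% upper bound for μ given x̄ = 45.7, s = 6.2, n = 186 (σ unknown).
μ ≤ 46.45

Upper bound (one-sided):
t* = 1.653 (one-sided for 95%)
Upper bound = x̄ + t* · s/√n = 45.7 + 1.653 · 6.2/√186 = 46.45

We are 95% confident that μ ≤ 46.45.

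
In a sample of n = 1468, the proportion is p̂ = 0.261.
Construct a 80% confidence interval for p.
(0.246, 0.276)

Proportion CI:
SE = √(p̂(1-p̂)/n) = √(0.261 · 0.739 / 1468) = 0.01146

z* = 1.282
Margin = z* · SE = 1.282 · 0.01146 = 0.0147

CI: 0.261 ± 0.0147 = (0.246, 0.276)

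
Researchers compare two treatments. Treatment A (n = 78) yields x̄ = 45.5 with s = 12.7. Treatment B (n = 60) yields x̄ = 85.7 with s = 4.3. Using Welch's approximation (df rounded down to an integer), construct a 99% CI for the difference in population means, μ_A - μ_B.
(-44.25, -36.15)

Difference: x̄₁ - x̄₂ = -40.20
SE = √(s₁²/n₁ + s₂²/n₂) = √(12.7²/78 + 4.3²/60) = 1.5414
df = 98.80 → 98 (Welch–Satterthwaite, rounded down)
t* = 2.627

CI: -40.20 ± 2.627 · 1.5414 = -40.20 ± 4.05 = (-44.25, -36.15)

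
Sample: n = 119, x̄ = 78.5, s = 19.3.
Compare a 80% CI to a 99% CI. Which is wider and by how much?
99% CI is wider by 4.70

df = 118
80% CI: t* = 1.289, (76.22, 80.78), width = 2 · t* · s/√n = 4.56
99% CI: t* = 2.618, (73.87, 83.13), width = 2 · t* · s/√n = 9.26

The 99% CI is wider by 9.26 - 4.56 = 4.70.
Higher confidence requires a wider interval.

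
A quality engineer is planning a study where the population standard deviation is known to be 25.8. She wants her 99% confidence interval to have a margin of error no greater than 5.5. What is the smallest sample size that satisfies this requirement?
n ≥ 147

For margin E ≤ 5.5:
n ≥ (z* · σ / E)²
n ≥ (2.576 · 25.8 / 5.5)²
n ≥ 146.02

Minimum n = 147 (rounding up)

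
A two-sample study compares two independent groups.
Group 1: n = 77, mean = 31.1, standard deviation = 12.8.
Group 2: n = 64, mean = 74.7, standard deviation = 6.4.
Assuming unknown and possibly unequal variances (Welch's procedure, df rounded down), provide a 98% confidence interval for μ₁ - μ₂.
(-47.52, -39.68)

Difference: x̄₁ - x̄₂ = -43.60
SE = √(s₁²/n₁ + s₂²/n₂) = √(12.8²/77 + 6.4²/64) = 1.6637
df = 115.94 → 115 (Welch–Satterthwaite, rounded down)
t* = 2.359

CI: -43.60 ± 2.359 · 1.6637 = -43.60 ± 3.92 = (-47.52, -39.68)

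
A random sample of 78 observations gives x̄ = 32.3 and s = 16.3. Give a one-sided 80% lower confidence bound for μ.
μ ≥ 30.74

Lower bound (one-sided):
t* = 0.846 (one-sided for 80%)
Lower bound = x̄ - t* · s/√n = 32.3 - 0.846 · 16.3/√78 = 30.74

We are 80% confident that μ ≥ 30.74.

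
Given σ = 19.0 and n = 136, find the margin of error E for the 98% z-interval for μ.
Margin of error = 3.79

Margin of error = z* · σ/√n
= 2.326 · 19.0/√136
= 2.326 · 19.0/11.6619
= 3.79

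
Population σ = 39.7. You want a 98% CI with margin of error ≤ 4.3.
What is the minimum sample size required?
n ≥ 462

For margin E ≤ 4.3:
n ≥ (z* · σ / E)²
n ≥ (2.326 · 39.7 / 4.3)²
n ≥ 461.17

Minimum n = 462 (rounding up)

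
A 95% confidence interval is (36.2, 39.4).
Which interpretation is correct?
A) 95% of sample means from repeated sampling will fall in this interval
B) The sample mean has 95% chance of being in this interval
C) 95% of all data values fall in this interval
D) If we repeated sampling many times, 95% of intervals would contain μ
D

A) Wrong — coverage applies to intervals containing μ, not to future x̄ values.
B) Wrong — x̄ is observed and sits in the interval by construction.
C) Wrong — a CI is about the parameter μ, not individual data values.
D) Correct — this is the frequentist long-run coverage interpretation.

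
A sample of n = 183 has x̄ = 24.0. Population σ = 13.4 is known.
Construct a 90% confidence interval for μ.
(22.37, 25.63)

z-interval (σ known):
z* = 1.645 for 90% confidence

Margin of error = z* · σ/√n = 1.645 · 13.4/√183 = 1.63

CI: (24.0 - 1.63, 24.0 + 1.63) = (22.37, 25.63)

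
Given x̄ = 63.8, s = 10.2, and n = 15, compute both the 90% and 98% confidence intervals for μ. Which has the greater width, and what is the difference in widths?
98% CI is wider by 4.54

df = 14
90% CI: t* = 1.761, (59.16, 68.44), width = 2 · t* · s/√n = 9.28
98% CI: t* = 2.624, (56.89, 70.71), width = 2 · t* · s/√n = 13.82

The 98% CI is wider by 13.82 - 9.28 = 4.54.
Higher confidence requires a wider interval.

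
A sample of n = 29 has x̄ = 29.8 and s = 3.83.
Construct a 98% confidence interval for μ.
(28.05, 31.55)

t-interval (σ unknown):
df = n - 1 = 28
t* = 2.467 for 98% confidence

Margin of error = t* · s/√n = 2.467 · 3.83/√29 = 1.75

CI: (28.05, 31.55)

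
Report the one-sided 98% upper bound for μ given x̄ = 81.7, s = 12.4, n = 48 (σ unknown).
μ ≤ 85.48

Upper bound (one-sided):
t* = 2.112 (one-sided for 98%)
Upper bound = x̄ + t* · s/√n = 81.7 + 2.112 · 12.4/√48 = 85.48

We are 98% confident that μ ≤ 85.48.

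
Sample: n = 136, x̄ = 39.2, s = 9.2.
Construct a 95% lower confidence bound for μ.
μ ≥ 37.89

Lower bound (one-sided):
t* = 1.656 (one-sided for 95%)
Lower bound = x̄ - t* · s/√n = 39.2 - 1.656 · 9.2/√136 = 37.89

We are 95% confident that μ ≥ 37.89.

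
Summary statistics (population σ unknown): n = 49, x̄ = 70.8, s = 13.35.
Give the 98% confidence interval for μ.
(66.21, 75.39)

t-interval (σ unknown):
df = n - 1 = 48
t* = 2.407 for 98% confidence

Margin of error = t* · s/√n = 2.407 · 13.35/√49 = 4.59

CI: (66.21, 75.39)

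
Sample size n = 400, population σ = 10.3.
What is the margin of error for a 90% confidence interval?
Margin of error = 0.85

Margin of error = z* · σ/√n
= 1.645 · 10.3/√400
= 1.645 · 10.3/20.0000
= 0.85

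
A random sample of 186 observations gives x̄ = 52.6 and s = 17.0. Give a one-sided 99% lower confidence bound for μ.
μ ≥ 49.67

Lower bound (one-sided):
t* = 2.347 (one-sided for 99%)
Lower bound = x̄ - t* · s/√n = 52.6 - 2.347 · 17.0/√186 = 49.67

We are 99% confident that μ ≥ 49.67.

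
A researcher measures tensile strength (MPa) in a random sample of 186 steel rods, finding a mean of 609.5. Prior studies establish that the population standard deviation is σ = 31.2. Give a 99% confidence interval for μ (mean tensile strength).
(603.61, 615.39)

z-interval (σ known):
z* = 2.576 for 99% confidence

Margin of error = z* · σ/√n = 2.576 · 31.2/√186 = 5.89

CI: (609.5 - 5.89, 609.5 + 5.89) = (603.61, 615.39)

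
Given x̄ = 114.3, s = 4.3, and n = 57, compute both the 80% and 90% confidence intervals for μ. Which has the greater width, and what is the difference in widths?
90% CI is wider by 0.43

df = 56
80% CI: t* = 1.297, (113.56, 115.04), width = 2 · t* · s/√n = 1.48
90% CI: t* = 1.673, (113.35, 115.25), width = 2 · t* · s/√n = 1.91

The 90% CI is wider by 1.91 - 1.48 = 0.43.
Higher confidence requires a wider interval.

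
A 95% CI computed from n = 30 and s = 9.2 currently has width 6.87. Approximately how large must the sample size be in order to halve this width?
n ≈ 120

CI width ∝ 1/√n
To reduce width by factor 2, need √n to grow by 2 → need 2² = 4 times as many samples.

Current: n = 30, width = 6.87
New: n = 120, width ≈ 3.33

Width reduced by factor of 6.87/3.33 = 2.06.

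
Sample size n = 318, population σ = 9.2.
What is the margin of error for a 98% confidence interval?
Margin of error = 1.20

Margin of error = z* · σ/√n
= 2.326 · 9.2/√318
= 2.326 · 9.2/17.8326
= 1.20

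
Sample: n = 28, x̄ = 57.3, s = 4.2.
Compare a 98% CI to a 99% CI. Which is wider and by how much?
99% CI is wider by 0.47

df = 27
98% CI: t* = 2.473, (55.34, 59.26), width = 2 · t* · s/√n = 3.93
99% CI: t* = 2.771, (55.10, 59.50), width = 2 · t* · s/√n = 4.40

The 99% CI is wider by 4.40 - 3.93 = 0.47.
Higher confidence requires a wider interval.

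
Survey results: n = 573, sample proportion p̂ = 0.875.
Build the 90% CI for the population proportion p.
(0.852, 0.898)

Proportion CI:
SE = √(p̂(1-p̂)/n) = √(0.875 · 0.125 / 573) = 0.01382

z* = 1.645
Margin = z* · SE = 1.645 · 0.01382 = 0.0227

CI: 0.875 ± 0.0227 = (0.852, 0.898)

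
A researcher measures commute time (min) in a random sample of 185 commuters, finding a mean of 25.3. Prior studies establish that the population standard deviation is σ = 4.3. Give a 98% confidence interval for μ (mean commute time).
(24.56, 26.04)

z-interval (σ known):
z* = 2.326 for 98% confidence

Margin of error = z* · σ/√n = 2.326 · 4.3/√185 = 0.74

CI: (25.3 - 0.74, 25.3 + 0.74) = (24.56, 26.04)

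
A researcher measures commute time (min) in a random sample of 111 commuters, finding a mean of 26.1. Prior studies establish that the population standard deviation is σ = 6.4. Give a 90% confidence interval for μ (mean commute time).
(25.10, 27.10)

z-interval (σ known):
z* = 1.645 for 90% confidence

Margin of error = z* · σ/√n = 1.645 · 6.4/√111 = 1.00

CI: (26.1 - 1.00, 26.1 + 1.00) = (25.10, 27.10)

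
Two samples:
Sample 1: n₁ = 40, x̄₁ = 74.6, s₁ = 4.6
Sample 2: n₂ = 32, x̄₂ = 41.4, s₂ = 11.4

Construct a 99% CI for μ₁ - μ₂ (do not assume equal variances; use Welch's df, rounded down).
(27.40, 39.00)

Difference: x̄₁ - x̄₂ = 33.20
SE = √(s₁²/n₁ + s₂²/n₂) = √(4.6²/40 + 11.4²/32) = 2.1425
df = 39.07 → 39 (Welch–Satterthwaite, rounded down)
t* = 2.708

CI: 33.20 ± 2.708 · 2.1425 = 33.20 ± 5.80 = (27.40, 39.00)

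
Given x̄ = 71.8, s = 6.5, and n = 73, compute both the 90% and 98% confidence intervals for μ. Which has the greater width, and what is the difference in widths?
98% CI is wider by 1.09

df = 72
90% CI: t* = 1.666, (70.53, 73.07), width = 2 · t* · s/√n = 2.53
98% CI: t* = 2.379, (69.99, 73.61), width = 2 · t* · s/√n = 3.62

The 98% CI is wider by 3.62 - 2.53 = 1.09.
Higher confidence requires a wider interval.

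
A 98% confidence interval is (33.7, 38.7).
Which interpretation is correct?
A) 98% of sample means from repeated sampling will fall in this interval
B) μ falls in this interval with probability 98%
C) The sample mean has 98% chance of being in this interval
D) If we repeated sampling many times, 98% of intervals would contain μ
D

A) Wrong — coverage applies to intervals containing μ, not to future x̄ values.
B) Wrong — μ is fixed; the randomness lives in the interval, not in μ.
C) Wrong — x̄ is observed and sits in the interval by construction.
D) Correct — this is the frequentist long-run coverage interpretation.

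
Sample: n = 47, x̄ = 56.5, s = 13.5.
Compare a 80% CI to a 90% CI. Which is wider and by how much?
90% CI is wider by 1.49

df = 46
80% CI: t* = 1.300, (53.94, 59.06), width = 2 · t* · s/√n = 5.12
90% CI: t* = 1.679, (53.19, 59.81), width = 2 · t* · s/√n = 6.61

The 90% CI is wider by 6.61 - 5.12 = 1.49.
Higher confidence requires a wider interval.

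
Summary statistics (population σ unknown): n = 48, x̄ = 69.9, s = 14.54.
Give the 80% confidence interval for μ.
(67.17, 72.63)

t-interval (σ unknown):
df = n - 1 = 47
t* = 1.300 for 80% confidence

Margin of error = t* · s/√n = 1.300 · 14.54/√48 = 2.73

CI: (67.17, 72.63)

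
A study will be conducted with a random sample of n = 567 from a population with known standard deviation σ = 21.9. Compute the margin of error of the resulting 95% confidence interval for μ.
Margin of error = 1.80

Margin of error = z* · σ/√n
= 1.960 · 21.9/√567
= 1.960 · 21.9/23.8118
= 1.80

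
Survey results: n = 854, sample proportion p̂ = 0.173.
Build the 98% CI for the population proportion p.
(0.143, 0.203)

Proportion CI:
SE = √(p̂(1-p̂)/n) = √(0.173 · 0.827 / 854) = 0.01294

z* = 2.326
Margin = z* · SE = 2.326 · 0.01294 = 0.0301

CI: 0.173 ± 0.0301 = (0.143, 0.203)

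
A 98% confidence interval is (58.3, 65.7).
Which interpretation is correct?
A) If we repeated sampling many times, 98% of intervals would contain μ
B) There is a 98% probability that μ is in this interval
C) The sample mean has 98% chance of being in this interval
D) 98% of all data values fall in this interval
A

A) Correct — this is the frequentist long-run coverage interpretation.
B) Wrong — μ is fixed; the randomness lives in the interval, not in μ.
C) Wrong — x̄ is observed and sits in the interval by construction.
D) Wrong — a CI is about the parameter μ, not individual data values.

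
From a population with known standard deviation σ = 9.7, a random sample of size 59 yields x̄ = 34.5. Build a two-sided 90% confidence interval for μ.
(32.42, 36.58)

z-interval (σ known):
z* = 1.645 for 90% confidence

Margin of error = z* · σ/√n = 1.645 · 9.7/√59 = 2.08

CI: (34.5 - 2.08, 34.5 + 2.08) = (32.42, 36.58)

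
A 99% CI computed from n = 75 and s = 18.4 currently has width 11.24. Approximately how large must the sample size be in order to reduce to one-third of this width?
n ≈ 675

CI width ∝ 1/√n
To reduce width by factor 3, need √n to grow by 3 → need 3² = 9 times as many samples.

Current: n = 75, width = 11.24
New: n = 675, width ≈ 3.66

Width reduced by factor of 11.24/3.66 = 3.07.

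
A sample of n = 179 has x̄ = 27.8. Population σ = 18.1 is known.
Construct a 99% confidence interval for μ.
(24.32, 31.28)

z-interval (σ known):
z* = 2.576 for 99% confidence

Margin of error = z* · σ/√n = 2.576 · 18.1/√179 = 3.48

CI: (27.8 - 3.48, 27.8 + 3.48) = (24.32, 31.28)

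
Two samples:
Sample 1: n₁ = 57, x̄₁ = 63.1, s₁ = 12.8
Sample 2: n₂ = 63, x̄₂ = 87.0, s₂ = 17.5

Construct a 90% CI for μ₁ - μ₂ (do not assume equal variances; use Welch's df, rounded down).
(-28.51, -19.29)

Difference: x̄₁ - x̄₂ = -23.90
SE = √(s₁²/n₁ + s₂²/n₂) = √(12.8²/57 + 17.5²/63) = 2.7813
df = 113.19 → 113 (Welch–Satterthwaite, rounded down)
t* = 1.658

CI: -23.90 ± 1.658 · 2.7813 = -23.90 ± 4.61 = (-28.51, -19.29)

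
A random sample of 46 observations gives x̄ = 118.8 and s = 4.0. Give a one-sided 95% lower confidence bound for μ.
μ ≥ 117.81

Lower bound (one-sided):
t* = 1.679 (one-sided for 95%)
Lower bound = x̄ - t* · s/√n = 118.8 - 1.679 · 4.0/√46 = 117.81

We are 95% confident that μ ≥ 117.81.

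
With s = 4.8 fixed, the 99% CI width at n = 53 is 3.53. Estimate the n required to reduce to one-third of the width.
n ≈ 477

CI width ∝ 1/√n
To reduce width by factor 3, need √n to grow by 3 → need 3² = 9 times as many samples.

Current: n = 53, width = 3.53
New: n = 477, width ≈ 1.14

Width reduced by factor of 3.53/1.14 = 3.10.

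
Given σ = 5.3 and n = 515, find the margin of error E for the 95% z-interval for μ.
Margin of error = 0.46

Margin of error = z* · σ/√n
= 1.960 · 5.3/√515
= 1.960 · 5.3/22.6936
= 0.46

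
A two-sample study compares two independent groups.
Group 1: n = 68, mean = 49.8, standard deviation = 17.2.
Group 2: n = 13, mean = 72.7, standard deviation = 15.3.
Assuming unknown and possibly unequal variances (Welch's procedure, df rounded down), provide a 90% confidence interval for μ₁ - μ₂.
(-31.10, -14.70)

Difference: x̄₁ - x̄₂ = -22.90
SE = √(s₁²/n₁ + s₂²/n₂) = √(17.2²/68 + 15.3²/13) = 4.7284
df = 18.31 → 18 (Welch–Satterthwaite, rounded down)
t* = 1.734

CI: -22.90 ± 1.734 · 4.7284 = -22.90 ± 8.20 = (-31.10, -14.70)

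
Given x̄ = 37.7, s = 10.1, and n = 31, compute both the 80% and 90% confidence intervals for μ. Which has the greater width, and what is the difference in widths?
90% CI is wider by 1.41

df = 30
80% CI: t* = 1.310, (35.32, 40.08), width = 2 · t* · s/√n = 4.75
90% CI: t* = 1.697, (34.62, 40.78), width = 2 · t* · s/√n = 6.16

The 90% CI is wider by 6.16 - 4.75 = 1.41.
Higher confidence requires a wider interval.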